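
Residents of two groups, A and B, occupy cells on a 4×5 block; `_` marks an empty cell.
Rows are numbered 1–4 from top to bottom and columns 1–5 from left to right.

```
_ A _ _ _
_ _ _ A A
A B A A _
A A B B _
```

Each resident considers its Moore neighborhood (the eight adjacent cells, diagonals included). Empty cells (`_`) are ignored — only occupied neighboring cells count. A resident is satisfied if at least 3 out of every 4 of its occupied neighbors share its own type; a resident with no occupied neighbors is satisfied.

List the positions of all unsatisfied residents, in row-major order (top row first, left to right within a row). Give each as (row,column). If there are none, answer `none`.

(3,1), (3,2), (3,3), (3,4), (4,1), (4,2), (4,3), (4,4)

Row 1: (1,2)A 0/0 satisfied
Row 2: (2,4)A 3/3 satisfied · (2,5)A 2/2 satisfied
Row 3: (3,1)A 2/3 not · (3,2)B 1/5 not · (3,3)A 3/6 not · (3,4)A 3/5 not
Row 4: (4,1)A 2/3 not · (4,2)A 3/5 not · (4,3)B 2/5 not · (4,4)B 1/3 not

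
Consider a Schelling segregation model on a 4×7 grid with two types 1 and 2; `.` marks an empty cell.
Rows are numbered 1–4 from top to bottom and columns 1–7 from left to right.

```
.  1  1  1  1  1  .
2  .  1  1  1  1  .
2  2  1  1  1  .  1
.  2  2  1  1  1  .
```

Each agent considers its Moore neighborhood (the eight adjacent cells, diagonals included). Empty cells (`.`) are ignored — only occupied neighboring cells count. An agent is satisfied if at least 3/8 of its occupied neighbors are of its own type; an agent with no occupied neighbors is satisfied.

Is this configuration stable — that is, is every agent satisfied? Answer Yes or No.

(1,2)1 2/3 satisfied
(1,3)1 4/4 satisfied
(1,4)1 5/5 satisfied
(1,5)1 5/5 satisfied
(1,6)1 3/3 satisfied
(2,1)2 2/3 satisfied
(2,3)1 6/7 satisfied
(2,4)1 8/8 satisfied
(2,5)1 7/7 satisfied
(2,6)1 5/5 satisfied
(3,1)2 3/3 satisfied
(3,2)2 4/6 satisfied
(3,3)1 4/7 satisfied
(3,4)1 7/8 satisfied
(3,5)1 7/7 satisfied
(3,7)1 2/2 satisfied
(4,2)2 3/4 satisfied
(4,3)2 2/5 satisfied
(4,4)1 4/5 satisfied
(4,5)1 4/4 satisfied
(4,6)1 3/3 satisfied
All meet the threshold, so the configuration is stable.

Yes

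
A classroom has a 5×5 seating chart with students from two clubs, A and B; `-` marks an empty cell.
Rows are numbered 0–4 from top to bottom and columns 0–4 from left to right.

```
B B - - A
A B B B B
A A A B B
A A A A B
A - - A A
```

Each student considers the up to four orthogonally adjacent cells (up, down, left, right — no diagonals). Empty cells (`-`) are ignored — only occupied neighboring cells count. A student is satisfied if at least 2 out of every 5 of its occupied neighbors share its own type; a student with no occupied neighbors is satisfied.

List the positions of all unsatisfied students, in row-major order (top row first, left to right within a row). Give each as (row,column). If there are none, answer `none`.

(0,4), (1,0), (3,4)

Row 0: (0,0)B 1/2 ✓ · (0,1)B 2/2 ✓ · (0,4)A 0/1 ✗
Row 1: (1,0)A 1/3 ✗ · (1,1)B 2/4 ✓ · (1,2)B 2/3 ✓ · (1,3)B 3/3 ✓ · (1,4)B 2/3 ✓
Row 2: (2,0)A 3/3 ✓ · (2,1)A 3/4 ✓ · (2,2)A 2/4 ✓ · (2,3)B 2/4 ✓ · (2,4)B 3/3 ✓
Row 3: (3,0)A 3/3 ✓ · (3,1)A 3/3 ✓ · (3,2)A 3/3 ✓ · (3,3)A 2/4 ✓ · (3,4)B 1/3 ✗
Row 4: (4,0)A 1/1 ✓ · (4,3)A 2/2 ✓ · (4,4)A 1/2 ✓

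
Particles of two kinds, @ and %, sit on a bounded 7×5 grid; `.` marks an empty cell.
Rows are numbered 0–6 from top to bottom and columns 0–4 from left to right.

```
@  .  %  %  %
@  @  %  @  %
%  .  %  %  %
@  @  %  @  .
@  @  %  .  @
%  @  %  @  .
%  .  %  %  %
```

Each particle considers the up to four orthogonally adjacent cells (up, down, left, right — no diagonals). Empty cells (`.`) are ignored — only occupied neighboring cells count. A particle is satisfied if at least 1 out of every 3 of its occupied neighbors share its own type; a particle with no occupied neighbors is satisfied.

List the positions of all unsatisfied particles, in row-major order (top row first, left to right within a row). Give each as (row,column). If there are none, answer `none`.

(0,0)@ 1/1 ✓
(0,2)% 2/2 ✓
(0,3)% 2/3 ✓
(0,4)% 2/2 ✓
(1,0)@ 2/3 ✓
(1,1)@ 1/2 ✓
(1,2)% 2/4 ✓
(1,3)@ 0/4 ✗
(1,4)% 2/3 ✓
(2,0)% 0/2 ✗
(2,2)% 3/3 ✓
(2,3)% 2/4 ✓
(2,4)% 2/2 ✓
(3,0)@ 2/3 ✓
(3,1)@ 2/3 ✓
(3,2)% 2/4 ✓
(3,3)@ 0/2 ✗
(4,0)@ 2/3 ✓
(4,1)@ 3/4 ✓
(4,2)% 2/3 ✓
(4,4)@ 0/0 ✓
(5,0)% 1/3 ✓
(5,1)@ 1/3 ✓
(5,2)% 2/4 ✓
(5,3)@ 0/2 ✗
(6,0)% 1/1 ✓
(6,2)% 2/2 ✓
(6,3)% 2/3 ✓
(6,4)% 1/1 ✓

(1,3), (2,0), (3,3), (5,3)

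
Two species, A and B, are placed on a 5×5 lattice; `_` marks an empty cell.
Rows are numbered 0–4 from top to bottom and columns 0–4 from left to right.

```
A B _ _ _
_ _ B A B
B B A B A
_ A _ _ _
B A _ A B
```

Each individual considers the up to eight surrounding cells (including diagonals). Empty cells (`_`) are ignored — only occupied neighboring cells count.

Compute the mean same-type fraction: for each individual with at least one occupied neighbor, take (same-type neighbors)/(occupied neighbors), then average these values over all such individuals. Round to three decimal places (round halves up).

(0,0)A 0/1
(0,1)B 1/2
(1,2)B 3/5
(1,3)A 2/5
(1,4)B 1/3
(2,0)B 1/2
(2,1)B 2/4
(2,2)A 2/5
(2,3)B 2/5
(2,4)A 1/3
(3,1)A 2/5
(4,0)B 0/2
(4,1)A 1/2
(4,3)A 0/1
(4,4)B 0/1
Sum over 15 individuals: 0/1 + 1/2 + 3/5 + 2/5 + 1/3 + 1/2 + 2/4 + 2/5 + 2/5 + 1/3 + 2/5 + 0/2 + 1/2 + 0/1 + 0/1 = 73/15; mean = 73/15 ÷ 15 = 73/225 = 0.324444… → 0.324.

0.324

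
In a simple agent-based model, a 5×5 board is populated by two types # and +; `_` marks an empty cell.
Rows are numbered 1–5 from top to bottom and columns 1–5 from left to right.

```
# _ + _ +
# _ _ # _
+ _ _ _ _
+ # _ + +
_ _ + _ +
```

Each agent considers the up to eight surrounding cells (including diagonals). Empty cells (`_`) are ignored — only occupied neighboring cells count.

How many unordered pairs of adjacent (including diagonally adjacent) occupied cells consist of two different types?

Scan each occupied cell's neighbors to the right and below (and the two forward diagonals) so each pair is counted once.
From row 1: 2 unlike of 3 pairs (running 2/3).
From row 2: 1 unlike of 1 pairs (running 3/4).
From row 3: 1 unlike of 2 pairs (running 4/6).
From row 4: 2 unlike of 6 pairs (running 6/12).
Total adjacent occupied pairs: 12; unlike-type pairs: 6.

6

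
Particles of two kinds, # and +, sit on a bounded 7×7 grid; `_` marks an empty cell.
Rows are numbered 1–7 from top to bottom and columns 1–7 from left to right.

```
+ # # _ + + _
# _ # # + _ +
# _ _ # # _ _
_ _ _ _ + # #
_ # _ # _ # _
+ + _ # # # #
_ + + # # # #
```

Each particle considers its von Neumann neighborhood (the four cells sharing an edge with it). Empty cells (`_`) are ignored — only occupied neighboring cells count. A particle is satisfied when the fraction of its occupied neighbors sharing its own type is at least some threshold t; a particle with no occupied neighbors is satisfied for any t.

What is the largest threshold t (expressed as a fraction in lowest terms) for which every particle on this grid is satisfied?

0/1

Row 1: (1,1)+ 0/2 · (1,2)# 1/2 · (1,3)# 2/2 · (1,5)+ 2/2 · (1,6)+ 1/1
Row 2: (2,1)# 1/2 · (2,3)# 2/2 · (2,4)# 2/3 · (2,5)+ 1/3 · (2,7)+ — no occupied neighbors
Row 3: (3,1)# 1/1 · (3,4)# 2/2 · (3,5)# 1/3
Row 4: (4,5)+ 0/2 · (4,6)# 2/3 · (4,7)# 1/1
Row 5: (5,2)# 0/1 · (5,4)# 1/1 · (5,6)# 2/2
Row 6: (6,1)+ 1/1 · (6,2)+ 2/3 · (6,4)# 3/3 · (6,5)# 3/3 · (6,6)# 4/4 · (6,7)# 2/2
Row 7: (7,2)+ 2/2 · (7,3)+ 1/2 · (7,4)# 2/3 · (7,5)# 3/3 · (7,6)# 3/3 · (7,7)# 2/2
The smallest same-type fraction is 0/2 at (1,1), which reduces to 0/1. Any threshold above that leaves this particle unsatisfied.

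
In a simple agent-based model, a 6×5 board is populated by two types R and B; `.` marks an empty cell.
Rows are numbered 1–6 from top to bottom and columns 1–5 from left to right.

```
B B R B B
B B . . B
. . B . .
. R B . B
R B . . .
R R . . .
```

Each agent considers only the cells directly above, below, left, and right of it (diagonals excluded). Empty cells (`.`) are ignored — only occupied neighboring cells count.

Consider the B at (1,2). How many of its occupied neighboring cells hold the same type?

Occupied neighbors of (1,2): (2,2)=B, (1,1)=B, (1,3)=R.
Same type (B): 2 of 3.

2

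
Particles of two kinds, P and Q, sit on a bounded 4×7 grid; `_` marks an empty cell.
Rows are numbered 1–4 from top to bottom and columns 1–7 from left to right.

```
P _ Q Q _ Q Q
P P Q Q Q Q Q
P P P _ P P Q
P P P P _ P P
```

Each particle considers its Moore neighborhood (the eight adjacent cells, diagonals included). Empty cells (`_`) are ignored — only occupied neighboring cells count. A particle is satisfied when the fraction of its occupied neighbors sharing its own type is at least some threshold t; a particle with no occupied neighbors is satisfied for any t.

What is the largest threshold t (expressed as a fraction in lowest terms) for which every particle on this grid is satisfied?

2/5

(1,1)P 2/2
(1,3)Q 3/4
(1,4)Q 4/4
(1,6)Q 4/4
(1,7)Q 3/3
(2,1)P 4/4
(2,2)P 5/7
(2,3)Q 3/6
(2,4)Q 4/6
(2,5)Q 4/6
(2,6)Q 5/7
(2,7)Q 4/5
(3,1)P 5/5
(3,2)P 7/8
(3,3)P 5/7
(3,5)P 3/6
(3,6)P 3/7
(3,7)Q 2/5
(4,1)P 3/3
(4,2)P 5/5
(4,3)P 4/4
(4,4)P 3/3
(4,6)P 3/4
(4,7)P 2/3
The smallest same-type fraction is 2/5 at (3,7), which reduces to 2/5. Any threshold above that leaves this particle unsatisfied.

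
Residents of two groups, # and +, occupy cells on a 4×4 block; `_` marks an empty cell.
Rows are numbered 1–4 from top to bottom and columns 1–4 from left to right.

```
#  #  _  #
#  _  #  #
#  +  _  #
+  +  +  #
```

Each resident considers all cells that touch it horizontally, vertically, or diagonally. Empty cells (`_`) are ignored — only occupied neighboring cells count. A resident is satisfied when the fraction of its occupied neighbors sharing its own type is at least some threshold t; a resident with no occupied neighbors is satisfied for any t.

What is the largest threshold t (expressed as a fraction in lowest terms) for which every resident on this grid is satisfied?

(1,1)# 2/2
(1,2)# 3/3
(1,4)# 2/2
(2,1)# 3/4
(2,3)# 4/5
(2,4)# 3/3
(3,1)# 1/4
(3,2)+ 3/6
(3,4)# 3/4
(4,1)+ 2/3
(4,2)+ 3/4
(4,3)+ 2/4
(4,4)# 1/2
The smallest same-type fraction is 1/4 at (3,1), which reduces to 1/4. Any threshold above that leaves this resident unsatisfied.

1/4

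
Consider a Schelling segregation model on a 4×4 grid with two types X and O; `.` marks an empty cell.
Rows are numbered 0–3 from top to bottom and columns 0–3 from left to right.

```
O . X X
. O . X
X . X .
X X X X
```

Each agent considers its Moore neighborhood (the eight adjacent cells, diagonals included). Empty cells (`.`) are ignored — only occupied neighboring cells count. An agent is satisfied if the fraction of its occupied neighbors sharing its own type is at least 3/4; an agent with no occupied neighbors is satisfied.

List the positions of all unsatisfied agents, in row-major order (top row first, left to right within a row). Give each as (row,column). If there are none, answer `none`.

Row 0: (0,0)O 1/1 satisfied · (0,2)X 2/3 not · (0,3)X 2/2 satisfied
Row 1: (1,1)O 1/4 not · (1,3)X 3/3 satisfied
Row 2: (2,0)X 2/3 not · (2,2)X 4/5 satisfied
Row 3: (3,0)X 2/2 satisfied · (3,1)X 4/4 satisfied · (3,2)X 3/3 satisfied · (3,3)X 2/2 satisfied

(0,2), (1,1), (2,0)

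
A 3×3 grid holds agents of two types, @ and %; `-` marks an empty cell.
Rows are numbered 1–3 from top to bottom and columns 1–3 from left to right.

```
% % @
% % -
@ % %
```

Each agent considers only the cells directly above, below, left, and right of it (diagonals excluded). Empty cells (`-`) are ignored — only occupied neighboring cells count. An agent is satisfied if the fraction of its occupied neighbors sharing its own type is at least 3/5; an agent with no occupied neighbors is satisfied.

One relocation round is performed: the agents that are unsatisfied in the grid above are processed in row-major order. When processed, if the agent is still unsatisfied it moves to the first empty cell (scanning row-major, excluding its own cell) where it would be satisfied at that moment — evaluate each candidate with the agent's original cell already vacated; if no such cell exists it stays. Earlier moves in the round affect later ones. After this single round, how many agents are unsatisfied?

2

Initially unsatisfied (in order): (1,3), (3,1).
  (1,3): no empty cell satisfies it; stays.
  (3,1): no empty cell satisfies it; stays.
Resulting grid:
% % @
% % -
@ % %
Unsatisfied now: (1,3), (3,1).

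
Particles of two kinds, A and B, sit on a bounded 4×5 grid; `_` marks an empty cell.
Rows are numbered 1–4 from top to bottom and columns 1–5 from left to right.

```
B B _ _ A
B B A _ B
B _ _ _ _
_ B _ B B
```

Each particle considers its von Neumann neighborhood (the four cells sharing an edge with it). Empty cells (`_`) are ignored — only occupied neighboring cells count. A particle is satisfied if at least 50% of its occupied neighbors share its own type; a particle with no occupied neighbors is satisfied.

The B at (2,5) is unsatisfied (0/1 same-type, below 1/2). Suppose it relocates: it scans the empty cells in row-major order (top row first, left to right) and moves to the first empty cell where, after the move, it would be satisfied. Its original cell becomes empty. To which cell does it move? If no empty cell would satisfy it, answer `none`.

Vacating (2,5). Empty cells in order:
  (1,3): 1/2 same-type → satisfied — stop here.

(1,3)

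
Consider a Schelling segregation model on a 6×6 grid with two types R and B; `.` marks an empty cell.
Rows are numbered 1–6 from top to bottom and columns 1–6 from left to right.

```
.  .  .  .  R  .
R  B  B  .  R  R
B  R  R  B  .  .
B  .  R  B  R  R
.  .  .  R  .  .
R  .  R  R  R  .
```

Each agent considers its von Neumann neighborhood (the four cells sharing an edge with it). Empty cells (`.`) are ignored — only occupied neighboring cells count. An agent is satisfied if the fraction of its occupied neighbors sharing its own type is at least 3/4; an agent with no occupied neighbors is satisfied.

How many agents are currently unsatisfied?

Row 1: (1,5)R 1/1 satisfied
Row 2: (2,1)R 0/2 not · (2,2)B 1/3 not · (2,3)B 1/2 not · (2,5)R 2/2 satisfied · (2,6)R 1/1 satisfied
Row 3: (3,1)B 1/3 not · (3,2)R 1/3 not · (3,3)R 2/4 not · (3,4)B 1/2 not
Row 4: (4,1)B 1/1 satisfied · (4,3)R 1/2 not · (4,4)B 1/4 not · (4,5)R 1/2 not · (4,6)R 1/1 satisfied
Row 5: (5,4)R 1/2 not
Row 6: (6,1)R 0/0 satisfied · (6,3)R 1/1 satisfied · (6,4)R 3/3 satisfied · (6,5)R 1/1 satisfied
Unsatisfied: (2,1), (2,2), (2,3), (3,1), (3,2), (3,3), (3,4), (4,3), (4,4), (4,5), (5,4) — 11 in total.

11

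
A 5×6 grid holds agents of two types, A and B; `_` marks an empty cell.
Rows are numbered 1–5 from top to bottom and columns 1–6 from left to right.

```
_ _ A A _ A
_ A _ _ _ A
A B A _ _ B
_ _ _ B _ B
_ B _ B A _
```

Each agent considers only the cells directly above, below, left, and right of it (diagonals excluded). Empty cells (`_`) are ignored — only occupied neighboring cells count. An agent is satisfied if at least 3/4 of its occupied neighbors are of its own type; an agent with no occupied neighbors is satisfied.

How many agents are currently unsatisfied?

Row 1: (1,3)A 1/1 ✓ · (1,4)A 1/1 ✓ · (1,6)A 1/1 ✓
Row 2: (2,2)A 0/1 ✗ · (2,6)A 1/2 ✗
Row 3: (3,1)A 0/1 ✗ · (3,2)B 0/3 ✗ · (3,3)A 0/1 ✗ · (3,6)B 1/2 ✗
Row 4: (4,4)B 1/1 ✓ · (4,6)B 1/1 ✓
Row 5: (5,2)B 0/0 ✓ · (5,4)B 1/2 ✗ · (5,5)A 0/1 ✗
Unsatisfied: (2,2), (2,6), (3,1), (3,2), (3,3), (3,6), (5,4), (5,5) — 8 in total.

8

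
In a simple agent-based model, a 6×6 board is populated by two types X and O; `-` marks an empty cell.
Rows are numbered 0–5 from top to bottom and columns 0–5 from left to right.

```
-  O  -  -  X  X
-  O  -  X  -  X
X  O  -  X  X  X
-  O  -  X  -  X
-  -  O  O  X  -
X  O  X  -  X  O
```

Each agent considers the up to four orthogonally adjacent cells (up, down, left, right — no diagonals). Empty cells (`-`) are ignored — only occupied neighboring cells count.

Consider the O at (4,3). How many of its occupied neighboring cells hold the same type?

Occupied neighbors of (4,3): (3,3)=X, (4,2)=O, (4,4)=X.
Same type (O): 1 of 3.

1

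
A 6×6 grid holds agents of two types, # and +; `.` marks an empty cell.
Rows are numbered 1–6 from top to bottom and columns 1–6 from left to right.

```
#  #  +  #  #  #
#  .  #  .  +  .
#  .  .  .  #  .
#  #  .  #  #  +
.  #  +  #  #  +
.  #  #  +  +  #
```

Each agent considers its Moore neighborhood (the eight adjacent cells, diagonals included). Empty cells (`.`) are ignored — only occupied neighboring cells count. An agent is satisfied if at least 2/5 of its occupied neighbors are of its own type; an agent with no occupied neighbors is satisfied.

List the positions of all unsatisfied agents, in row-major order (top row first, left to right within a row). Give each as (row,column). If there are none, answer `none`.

Row 1: (1,1)# 2/2 satisfied · (1,2)# 3/4 satisfied · (1,3)+ 0/3 not · (1,4)# 2/4 satisfied · (1,5)# 2/3 satisfied · (1,6)# 1/2 satisfied
Row 2: (2,1)# 3/3 satisfied · (2,3)# 2/3 satisfied · (2,5)+ 0/4 not
Row 3: (3,1)# 3/3 satisfied · (3,5)# 2/4 satisfied
Row 4: (4,1)# 3/3 satisfied · (4,2)# 3/4 satisfied · (4,4)# 4/5 satisfied · (4,5)# 4/6 satisfied · (4,6)+ 1/4 not
Row 5: (5,2)# 4/5 satisfied · (5,3)+ 1/7 not · (5,4)# 4/7 satisfied · (5,5)# 4/8 satisfied · (5,6)+ 2/5 satisfied
Row 6: (6,2)# 2/3 satisfied · (6,3)# 3/5 satisfied · (6,4)+ 2/5 satisfied · (6,5)+ 2/5 satisfied · (6,6)# 1/3 not

(1,3), (2,5), (4,6), (5,3), (6,6)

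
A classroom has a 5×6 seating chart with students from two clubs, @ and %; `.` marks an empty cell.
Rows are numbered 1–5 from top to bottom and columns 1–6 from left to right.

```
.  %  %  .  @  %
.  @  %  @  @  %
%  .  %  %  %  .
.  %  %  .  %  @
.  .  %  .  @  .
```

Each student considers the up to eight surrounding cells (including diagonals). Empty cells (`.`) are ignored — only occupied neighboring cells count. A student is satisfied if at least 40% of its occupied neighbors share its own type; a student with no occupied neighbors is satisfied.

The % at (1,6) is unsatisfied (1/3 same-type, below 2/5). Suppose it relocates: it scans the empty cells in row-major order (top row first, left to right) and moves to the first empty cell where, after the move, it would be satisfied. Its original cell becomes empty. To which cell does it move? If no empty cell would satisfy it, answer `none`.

Vacating (1,6). Empty cells in order:
  (1,1): 1/2 same-type → satisfied — stop here.

(1,1)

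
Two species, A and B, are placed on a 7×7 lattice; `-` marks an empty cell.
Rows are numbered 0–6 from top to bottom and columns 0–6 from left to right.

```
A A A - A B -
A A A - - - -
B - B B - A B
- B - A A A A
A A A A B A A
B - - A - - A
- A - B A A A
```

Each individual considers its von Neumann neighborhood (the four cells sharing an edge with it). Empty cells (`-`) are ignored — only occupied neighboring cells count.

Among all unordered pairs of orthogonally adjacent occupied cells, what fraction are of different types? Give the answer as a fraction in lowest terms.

13/37

Scan each occupied cell's neighbors to the right and below so each pair is counted once.
Row 0: A(0,0)–A(0,1)= A(0,0)–A(1,0)= A(0,1)–A(0,2)= A(0,1)–A(1,1)= A(0,2)–A(1,2)= A(0,4)–B(0,5)≠  → 1/6 unlike.
Row 1: A(1,0)–A(1,1)= A(1,0)–B(2,0)≠ A(1,1)–A(1,2)= A(1,2)–B(2,2)≠  → 2/4 unlike.
Row 2: B(2,2)–B(2,3)= B(2,3)–A(3,3)≠ A(2,5)–B(2,6)≠ A(2,5)–A(3,5)= B(2,6)–A(3,6)≠  → 3/5 unlike.
Row 3: B(3,1)–A(4,1)≠ A(3,3)–A(3,4)= A(3,3)–A(4,3)= A(3,4)–A(3,5)= A(3,4)–B(4,4)≠ A(3,5)–A(3,6)= A(3,5)–A(4,5)= A(3,6)–A(4,6)=  → 2/8 unlike.
Row 4: A(4,0)–A(4,1)= A(4,0)–B(5,0)≠ A(4,1)–A(4,2)= A(4,2)–A(4,3)= A(4,3)–B(4,4)≠ A(4,3)–A(5,3)= B(4,4)–A(4,5)≠ A(4,5)–A(4,6)= A(4,6)–A(5,6)=  → 3/9 unlike.
Row 5: A(5,3)–B(6,3)≠ A(5,6)–A(6,6)=  → 1/2 unlike.
Row 6: B(6,3)–A(6,4)≠ A(6,4)–A(6,5)= A(6,5)–A(6,6)=  → 1/3 unlike.
Total adjacent occupied pairs: 37; unlike-type pairs: 13.
13/37 is already in lowest terms.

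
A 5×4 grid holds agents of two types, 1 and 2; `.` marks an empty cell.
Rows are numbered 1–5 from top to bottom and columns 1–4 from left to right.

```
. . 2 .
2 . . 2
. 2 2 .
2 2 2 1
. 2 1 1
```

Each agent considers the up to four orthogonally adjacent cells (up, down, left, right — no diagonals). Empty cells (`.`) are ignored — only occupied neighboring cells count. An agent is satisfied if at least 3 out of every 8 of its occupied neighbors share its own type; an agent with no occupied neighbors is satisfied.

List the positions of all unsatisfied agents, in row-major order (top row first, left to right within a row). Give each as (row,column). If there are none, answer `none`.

(5,3)

Row 1: (1,3)2 0/0 ✓
Row 2: (2,1)2 0/0 ✓ · (2,4)2 0/0 ✓
Row 3: (3,2)2 2/2 ✓ · (3,3)2 2/2 ✓
Row 4: (4,1)2 1/1 ✓ · (4,2)2 4/4 ✓ · (4,3)2 2/4 ✓ · (4,4)1 1/2 ✓
Row 5: (5,2)2 1/2 ✓ · (5,3)1 1/3 ✗ · (5,4)1 2/2 ✓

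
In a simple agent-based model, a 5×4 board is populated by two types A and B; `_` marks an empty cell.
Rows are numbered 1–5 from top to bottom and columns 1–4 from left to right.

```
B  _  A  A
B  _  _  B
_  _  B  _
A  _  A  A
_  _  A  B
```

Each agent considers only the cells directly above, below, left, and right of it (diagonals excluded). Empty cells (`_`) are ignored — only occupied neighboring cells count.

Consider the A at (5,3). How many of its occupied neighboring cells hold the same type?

Occupied neighbors of (5,3): (4,3)=A, (5,4)=B.
Same type (A): 1 of 2.

1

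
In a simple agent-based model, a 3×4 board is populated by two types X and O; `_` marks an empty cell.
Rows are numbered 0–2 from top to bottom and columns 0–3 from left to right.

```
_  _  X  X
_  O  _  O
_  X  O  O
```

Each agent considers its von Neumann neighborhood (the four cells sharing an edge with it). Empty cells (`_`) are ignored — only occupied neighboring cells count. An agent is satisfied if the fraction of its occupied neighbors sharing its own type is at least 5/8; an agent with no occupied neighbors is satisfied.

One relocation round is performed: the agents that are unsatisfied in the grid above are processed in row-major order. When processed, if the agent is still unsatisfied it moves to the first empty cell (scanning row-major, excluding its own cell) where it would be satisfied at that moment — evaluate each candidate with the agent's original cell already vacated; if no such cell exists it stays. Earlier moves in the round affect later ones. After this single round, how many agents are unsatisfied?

Initially unsatisfied (in order): (0,3), (1,1), (1,3), (2,1), (2,2).
  (0,3) → (0,0).
  (1,1) → (1,2).
  (1,3): now satisfied by earlier moves; stays.
  (2,1) → (0,1).
  (2,2): now satisfied by earlier moves; stays.
Resulting grid:
X X X _
_ _ O O
_ _ O O
Unsatisfied now: (0,2).

1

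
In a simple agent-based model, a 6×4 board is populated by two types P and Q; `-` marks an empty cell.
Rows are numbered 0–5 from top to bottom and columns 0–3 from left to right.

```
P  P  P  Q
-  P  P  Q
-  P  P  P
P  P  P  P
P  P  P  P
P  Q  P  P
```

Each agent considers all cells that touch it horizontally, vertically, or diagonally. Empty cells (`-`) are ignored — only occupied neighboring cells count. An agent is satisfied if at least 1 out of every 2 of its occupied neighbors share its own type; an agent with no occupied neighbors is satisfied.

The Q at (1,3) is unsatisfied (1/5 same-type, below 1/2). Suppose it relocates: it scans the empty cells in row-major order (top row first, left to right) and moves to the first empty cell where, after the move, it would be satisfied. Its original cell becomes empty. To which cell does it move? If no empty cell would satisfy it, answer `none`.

Vacating (1,3). Empty cells in order:
  (1,0): 0/4 same-type → still unsatisfied.
  (2,0): 0/4 same-type → still unsatisfied.

none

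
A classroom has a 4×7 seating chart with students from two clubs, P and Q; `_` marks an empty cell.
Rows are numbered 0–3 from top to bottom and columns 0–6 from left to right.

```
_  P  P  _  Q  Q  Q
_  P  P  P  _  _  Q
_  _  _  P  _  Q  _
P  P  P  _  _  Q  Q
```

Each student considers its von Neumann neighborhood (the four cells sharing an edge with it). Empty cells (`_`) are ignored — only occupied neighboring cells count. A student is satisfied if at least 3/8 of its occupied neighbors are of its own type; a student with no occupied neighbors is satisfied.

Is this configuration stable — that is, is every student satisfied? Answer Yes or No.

Yes

Row 0: (0,1)P 2/2 satisfied · (0,2)P 2/2 satisfied · (0,4)Q 1/1 satisfied · (0,5)Q 2/2 satisfied · (0,6)Q 2/2 satisfied
Row 1: (1,1)P 2/2 satisfied · (1,2)P 3/3 satisfied · (1,3)P 2/2 satisfied · (1,6)Q 1/1 satisfied
Row 2: (2,3)P 1/1 satisfied · (2,5)Q 1/1 satisfied
Row 3: (3,0)P 1/1 satisfied · (3,1)P 2/2 satisfied · (3,2)P 1/1 satisfied · (3,5)Q 2/2 satisfied · (3,6)Q 1/1 satisfied
All meet the threshold, so the configuration is stable.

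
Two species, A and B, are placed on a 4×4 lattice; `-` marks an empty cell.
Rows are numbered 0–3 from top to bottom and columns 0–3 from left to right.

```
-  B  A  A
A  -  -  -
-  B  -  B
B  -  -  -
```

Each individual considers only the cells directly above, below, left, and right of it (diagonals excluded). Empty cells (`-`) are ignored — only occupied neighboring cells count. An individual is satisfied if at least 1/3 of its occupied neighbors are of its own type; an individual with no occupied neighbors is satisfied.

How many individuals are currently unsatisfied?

1

Row 0: (0,1)B 0/1 not · (0,2)A 1/2 satisfied · (0,3)A 1/1 satisfied
Row 1: (1,0)A 0/0 satisfied
Row 2: (2,1)B 0/0 satisfied · (2,3)B 0/0 satisfied
Row 3: (3,0)B 0/0 satisfied
Unsatisfied: (0,1) — 1 in total.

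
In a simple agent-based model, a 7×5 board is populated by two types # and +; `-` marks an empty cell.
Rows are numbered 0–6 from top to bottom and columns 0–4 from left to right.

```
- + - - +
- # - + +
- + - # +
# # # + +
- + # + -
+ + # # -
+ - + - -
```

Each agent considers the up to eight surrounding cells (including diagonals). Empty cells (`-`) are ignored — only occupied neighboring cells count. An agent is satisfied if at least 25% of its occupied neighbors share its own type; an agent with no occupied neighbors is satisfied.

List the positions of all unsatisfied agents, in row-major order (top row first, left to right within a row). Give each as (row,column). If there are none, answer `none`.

(0,1)+ 0/1 not
(0,4)+ 2/2 satisfied
(1,1)# 0/2 not
(1,3)+ 3/4 satisfied
(1,4)+ 3/4 satisfied
(2,1)+ 0/4 not
(2,3)# 1/6 not
(2,4)+ 4/5 satisfied
(3,0)# 1/3 satisfied
(3,1)# 3/5 satisfied
(3,2)# 3/7 satisfied
(3,3)+ 3/6 satisfied
(3,4)+ 3/4 satisfied
(4,1)+ 2/7 satisfied
(4,2)# 4/8 satisfied
(4,3)+ 2/6 satisfied
(5,0)+ 3/3 satisfied
(5,1)+ 4/6 satisfied
(5,2)# 2/6 satisfied
(5,3)# 2/4 satisfied
(6,0)+ 2/2 satisfied
(6,2)+ 1/3 satisfied

(0,1), (1,1), (2,1), (2,3)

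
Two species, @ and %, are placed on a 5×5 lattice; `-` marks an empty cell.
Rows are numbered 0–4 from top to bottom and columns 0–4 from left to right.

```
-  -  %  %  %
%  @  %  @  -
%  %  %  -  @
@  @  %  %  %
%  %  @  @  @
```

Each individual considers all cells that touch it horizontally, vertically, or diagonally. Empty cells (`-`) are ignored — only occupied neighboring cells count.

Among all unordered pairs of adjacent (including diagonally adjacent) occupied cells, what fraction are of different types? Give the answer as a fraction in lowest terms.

31/53

Scan each occupied cell's neighbors to the right and below (and the two forward diagonals) so each pair is counted once.
From row 0: 4 unlike of 8 pairs (running 4/8).
From row 1: 7 unlike of 12 pairs (running 11/20).
From row 2: 7 unlike of 12 pairs (running 18/32).
From row 3: 12 unlike of 17 pairs (running 30/49).
From row 4: 1 unlike of 4 pairs (running 31/53).
Total adjacent occupied pairs: 53; unlike-type pairs: 31.
31/53 is already in lowest terms.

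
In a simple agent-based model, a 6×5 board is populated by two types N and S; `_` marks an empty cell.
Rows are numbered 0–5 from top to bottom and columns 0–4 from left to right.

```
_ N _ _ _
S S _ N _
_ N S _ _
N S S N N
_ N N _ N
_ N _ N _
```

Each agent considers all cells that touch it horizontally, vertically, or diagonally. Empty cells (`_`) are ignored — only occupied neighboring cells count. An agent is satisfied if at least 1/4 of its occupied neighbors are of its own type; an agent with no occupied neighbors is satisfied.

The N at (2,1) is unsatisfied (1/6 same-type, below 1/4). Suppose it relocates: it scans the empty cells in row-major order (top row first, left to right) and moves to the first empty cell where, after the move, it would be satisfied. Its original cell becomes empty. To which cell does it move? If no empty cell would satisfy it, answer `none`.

Vacating (2,1). Empty cells in order:
  (0,0): 1/3 same-type → satisfied — stop here.

(0,0)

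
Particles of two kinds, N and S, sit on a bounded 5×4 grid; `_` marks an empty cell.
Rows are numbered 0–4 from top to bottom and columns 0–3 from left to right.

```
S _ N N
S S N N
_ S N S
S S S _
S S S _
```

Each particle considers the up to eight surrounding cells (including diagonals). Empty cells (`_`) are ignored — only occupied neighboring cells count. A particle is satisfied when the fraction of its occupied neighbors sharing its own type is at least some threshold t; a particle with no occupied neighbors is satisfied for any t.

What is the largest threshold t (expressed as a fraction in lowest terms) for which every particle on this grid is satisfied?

Row 0: (0,0)S 2/2 · (0,2)N 3/4 · (0,3)N 3/3
Row 1: (1,0)S 3/3 · (1,1)S 3/6 · (1,2)N 4/7 · (1,3)N 4/5
Row 2: (2,1)S 5/7 · (2,2)N 2/7 · (2,3)S 1/4
Row 3: (3,0)S 4/4 · (3,1)S 6/7 · (3,2)S 5/6
Row 4: (4,0)S 3/3 · (4,1)S 5/5 · (4,2)S 3/3
The smallest same-type fraction is 1/4 at (2,3), which reduces to 1/4. Any threshold above that leaves this particle unsatisfied.

1/4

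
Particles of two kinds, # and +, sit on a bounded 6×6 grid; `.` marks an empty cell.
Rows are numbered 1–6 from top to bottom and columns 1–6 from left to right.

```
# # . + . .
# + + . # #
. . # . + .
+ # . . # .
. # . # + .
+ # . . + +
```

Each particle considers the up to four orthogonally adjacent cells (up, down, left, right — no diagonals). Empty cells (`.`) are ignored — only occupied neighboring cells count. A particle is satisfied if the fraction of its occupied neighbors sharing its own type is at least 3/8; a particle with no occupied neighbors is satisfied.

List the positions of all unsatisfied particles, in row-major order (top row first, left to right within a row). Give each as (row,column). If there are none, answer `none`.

Row 1: (1,1)# 2/2 satisfied · (1,2)# 1/2 satisfied · (1,4)+ 0/0 satisfied
Row 2: (2,1)# 1/2 satisfied · (2,2)+ 1/3 not · (2,3)+ 1/2 satisfied · (2,5)# 1/2 satisfied · (2,6)# 1/1 satisfied
Row 3: (3,3)# 0/1 not · (3,5)+ 0/2 not
Row 4: (4,1)+ 0/1 not · (4,2)# 1/2 satisfied · (4,5)# 0/2 not
Row 5: (5,2)# 2/2 satisfied · (5,4)# 0/1 not · (5,5)+ 1/3 not
Row 6: (6,1)+ 0/1 not · (6,2)# 1/2 satisfied · (6,5)+ 2/2 satisfied · (6,6)+ 1/1 satisfied

(2,2), (3,3), (3,5), (4,1), (4,5), (5,4), (5,5), (6,1)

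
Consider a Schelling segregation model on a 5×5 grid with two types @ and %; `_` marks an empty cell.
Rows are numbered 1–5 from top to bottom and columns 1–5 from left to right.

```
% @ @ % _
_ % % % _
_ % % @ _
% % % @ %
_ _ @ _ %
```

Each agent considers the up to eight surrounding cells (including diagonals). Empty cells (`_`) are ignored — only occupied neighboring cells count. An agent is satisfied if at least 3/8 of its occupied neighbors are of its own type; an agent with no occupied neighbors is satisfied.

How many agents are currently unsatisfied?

6

(1,1)% 1/2 ✓
(1,2)@ 1/4 ✗
(1,3)@ 1/5 ✗
(1,4)% 2/3 ✓
(2,2)% 4/6 ✓
(2,3)% 5/8 ✓
(2,4)% 3/5 ✓
(3,2)% 6/6 ✓
(3,3)% 6/8 ✓
(3,4)@ 1/6 ✗
(4,1)% 2/2 ✓
(4,2)% 4/5 ✓
(4,3)% 3/6 ✓
(4,4)@ 2/6 ✗
(4,5)% 1/3 ✗
(5,3)@ 1/3 ✗
(5,5)% 1/2 ✓
Unsatisfied: (1,2), (1,3), (3,4), (4,4), (4,5), (5,3) — 6 in total.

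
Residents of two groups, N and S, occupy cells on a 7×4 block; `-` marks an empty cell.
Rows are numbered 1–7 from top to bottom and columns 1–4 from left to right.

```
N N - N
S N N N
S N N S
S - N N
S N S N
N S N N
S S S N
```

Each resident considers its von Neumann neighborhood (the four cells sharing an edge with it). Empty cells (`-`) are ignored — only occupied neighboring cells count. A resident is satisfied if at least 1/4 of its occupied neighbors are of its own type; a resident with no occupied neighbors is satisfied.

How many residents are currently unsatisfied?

4

Row 1: (1,1)N 1/2 ok · (1,2)N 2/2 ok · (1,4)N 1/1 ok
Row 2: (2,1)S 1/3 ok · (2,2)N 3/4 ok · (2,3)N 3/3 ok · (2,4)N 2/3 ok
Row 3: (3,1)S 2/3 ok · (3,2)N 2/3 ok · (3,3)N 3/4 ok · (3,4)S 0/3 unhappy
Row 4: (4,1)S 2/2 ok · (4,3)N 2/3 ok · (4,4)N 2/3 ok
Row 5: (5,1)S 1/3 ok · (5,2)N 0/3 unhappy · (5,3)S 0/4 unhappy · (5,4)N 2/3 ok
Row 6: (6,1)N 0/3 unhappy · (6,2)S 1/4 ok · (6,3)N 1/4 ok · (6,4)N 3/3 ok
Row 7: (7,1)S 1/2 ok · (7,2)S 3/3 ok · (7,3)S 1/3 ok · (7,4)N 1/2 ok
Unsatisfied: (3,4), (5,2), (5,3), (6,1) — 4 in total.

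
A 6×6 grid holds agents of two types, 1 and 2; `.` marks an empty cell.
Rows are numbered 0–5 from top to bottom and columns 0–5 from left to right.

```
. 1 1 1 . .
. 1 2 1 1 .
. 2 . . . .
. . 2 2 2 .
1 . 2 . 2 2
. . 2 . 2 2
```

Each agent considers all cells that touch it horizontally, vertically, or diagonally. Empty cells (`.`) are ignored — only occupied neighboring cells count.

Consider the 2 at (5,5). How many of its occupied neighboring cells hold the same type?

Occupied neighbors of (5,5): (4,4)=2, (4,5)=2, (5,4)=2.
Same type (2): 3 of 3.

3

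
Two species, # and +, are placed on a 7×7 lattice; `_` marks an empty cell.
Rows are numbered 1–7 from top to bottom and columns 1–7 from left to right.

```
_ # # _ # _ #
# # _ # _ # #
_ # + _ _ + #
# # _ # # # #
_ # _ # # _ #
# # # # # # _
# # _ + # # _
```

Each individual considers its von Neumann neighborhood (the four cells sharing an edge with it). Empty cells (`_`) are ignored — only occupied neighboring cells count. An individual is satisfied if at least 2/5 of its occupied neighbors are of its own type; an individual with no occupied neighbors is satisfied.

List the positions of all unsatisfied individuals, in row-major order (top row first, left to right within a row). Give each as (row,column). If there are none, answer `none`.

(3,3), (3,6), (7,4)

(1,2)# 2/2 satisfied
(1,3)# 1/1 satisfied
(1,5)# 0/0 satisfied
(1,7)# 1/1 satisfied
(2,1)# 1/1 satisfied
(2,2)# 3/3 satisfied
(2,4)# 0/0 satisfied
(2,6)# 1/2 satisfied
(2,7)# 3/3 satisfied
(3,2)# 2/3 satisfied
(3,3)+ 0/1 not
(3,6)+ 0/3 not
(3,7)# 2/3 satisfied
(4,1)# 1/1 satisfied
(4,2)# 3/3 satisfied
(4,4)# 2/2 satisfied
(4,5)# 3/3 satisfied
(4,6)# 2/3 satisfied
(4,7)# 3/3 satisfied
(5,2)# 2/2 satisfied
(5,4)# 3/3 satisfied
(5,5)# 3/3 satisfied
(5,7)# 1/1 satisfied
(6,1)# 2/2 satisfied
(6,2)# 4/4 satisfied
(6,3)# 2/2 satisfied
(6,4)# 3/4 satisfied
(6,5)# 4/4 satisfied
(6,6)# 2/2 satisfied
(7,1)# 2/2 satisfied
(7,2)# 2/2 satisfied
(7,4)+ 0/2 not
(7,5)# 2/3 satisfied
(7,6)# 2/2 satisfied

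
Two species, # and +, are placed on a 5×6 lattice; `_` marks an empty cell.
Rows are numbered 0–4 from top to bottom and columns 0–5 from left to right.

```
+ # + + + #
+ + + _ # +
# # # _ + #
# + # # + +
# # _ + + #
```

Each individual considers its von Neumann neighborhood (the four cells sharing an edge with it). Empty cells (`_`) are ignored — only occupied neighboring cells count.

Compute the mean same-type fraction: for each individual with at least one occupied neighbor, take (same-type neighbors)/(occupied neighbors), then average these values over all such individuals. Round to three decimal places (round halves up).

(0,0)+ 1/2
(0,1)# 0/3
(0,2)+ 2/3
(0,3)+ 2/2
(0,4)+ 1/3
(0,5)# 0/2
(1,0)+ 2/3
(1,1)+ 2/4
(1,2)+ 2/3
(1,4)# 0/3
(1,5)+ 0/3
(2,0)# 2/3
(2,1)# 2/4
(2,2)# 2/3
(2,4)+ 1/3
(2,5)# 0/3
(3,0)# 2/3
(3,1)+ 0/4
(3,2)# 2/3
(3,3)# 1/3
(3,4)+ 3/4
(3,5)+ 1/3
(4,0)# 2/2
(4,1)# 1/2
(4,3)+ 1/2
(4,4)+ 2/3
(4,5)# 0/2
Sum over 27 individuals: 1/2 + 0/3 + 2/3 + 2/2 + 1/3 + 0/2 + 2/3 + 2/4 + 2/3 + 0/3 + 0/3 + 2/3 + 2/4 + 2/3 + 1/3 + 0/3 + 2/3 + 0/4 + 2/3 + 1/3 + 3/4 + 1/3 + 2/2 + 1/2 + 1/2 + 2/3 + 0/2 = 143/12; mean = 143/12 ÷ 27 = 143/324 = 0.441358… → 0.441.

0.441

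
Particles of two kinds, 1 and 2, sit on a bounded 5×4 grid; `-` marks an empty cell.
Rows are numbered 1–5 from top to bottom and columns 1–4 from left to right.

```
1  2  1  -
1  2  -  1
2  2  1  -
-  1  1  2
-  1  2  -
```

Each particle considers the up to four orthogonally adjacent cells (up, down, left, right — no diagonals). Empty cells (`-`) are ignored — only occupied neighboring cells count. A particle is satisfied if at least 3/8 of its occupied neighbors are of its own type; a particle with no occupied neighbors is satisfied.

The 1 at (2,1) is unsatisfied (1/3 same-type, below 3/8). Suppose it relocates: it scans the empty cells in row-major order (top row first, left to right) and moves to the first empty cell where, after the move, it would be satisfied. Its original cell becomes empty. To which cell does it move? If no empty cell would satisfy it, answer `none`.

Vacating (2,1). Empty cells in order:
  (1,4): 2/2 same-type → satisfied — stop here.

(1,4)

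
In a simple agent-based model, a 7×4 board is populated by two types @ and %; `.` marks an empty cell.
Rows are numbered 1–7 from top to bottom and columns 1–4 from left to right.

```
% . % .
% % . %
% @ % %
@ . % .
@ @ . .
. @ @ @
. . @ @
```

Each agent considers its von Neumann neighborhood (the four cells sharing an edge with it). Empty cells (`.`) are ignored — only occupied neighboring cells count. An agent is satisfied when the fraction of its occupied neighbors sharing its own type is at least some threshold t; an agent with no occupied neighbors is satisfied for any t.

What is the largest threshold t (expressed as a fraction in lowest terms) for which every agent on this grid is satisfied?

Row 1: (1,1)% 1/1 · (1,3)% — no occupied neighbors
Row 2: (2,1)% 3/3 · (2,2)% 1/2 · (2,4)% 1/1
Row 3: (3,1)% 1/3 · (3,2)@ 0/3 · (3,3)% 2/3 · (3,4)% 2/2
Row 4: (4,1)@ 1/2 · (4,3)% 1/1
Row 5: (5,1)@ 2/2 · (5,2)@ 2/2
Row 6: (6,2)@ 2/2 · (6,3)@ 3/3 · (6,4)@ 2/2
Row 7: (7,3)@ 2/2 · (7,4)@ 2/2
The smallest same-type fraction is 0/3 at (3,2), which reduces to 0/1. Any threshold above that leaves this agent unsatisfied.

0/1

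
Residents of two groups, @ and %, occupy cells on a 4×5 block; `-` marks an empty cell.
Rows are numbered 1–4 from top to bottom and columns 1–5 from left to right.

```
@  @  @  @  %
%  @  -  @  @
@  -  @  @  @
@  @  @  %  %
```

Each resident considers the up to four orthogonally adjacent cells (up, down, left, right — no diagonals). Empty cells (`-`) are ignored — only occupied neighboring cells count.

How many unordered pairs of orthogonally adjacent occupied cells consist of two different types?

Scan each occupied cell's neighbors to the right and below so each pair is counted once.
Row 1: @(1,1)–@(1,2)= @(1,1)–%(2,1)≠ @(1,2)–@(1,3)= @(1,2)–@(2,2)= @(1,3)–@(1,4)= @(1,4)–%(1,5)≠ @(1,4)–@(2,4)= %(1,5)–@(2,5)≠  → 3/8 unlike.
Row 2: %(2,1)–@(2,2)≠ %(2,1)–@(3,1)≠ @(2,4)–@(2,5)= @(2,4)–@(3,4)= @(2,5)–@(3,5)=  → 2/5 unlike.
Row 3: @(3,1)–@(4,1)= @(3,3)–@(3,4)= @(3,3)–@(4,3)= @(3,4)–@(3,5)= @(3,4)–%(4,4)≠ @(3,5)–%(4,5)≠  → 2/6 unlike.
Row 4: @(4,1)–@(4,2)= @(4,2)–@(4,3)= @(4,3)–%(4,4)≠ %(4,4)–%(4,5)=  → 1/4 unlike.
Total adjacent occupied pairs: 23; unlike-type pairs: 8.

8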